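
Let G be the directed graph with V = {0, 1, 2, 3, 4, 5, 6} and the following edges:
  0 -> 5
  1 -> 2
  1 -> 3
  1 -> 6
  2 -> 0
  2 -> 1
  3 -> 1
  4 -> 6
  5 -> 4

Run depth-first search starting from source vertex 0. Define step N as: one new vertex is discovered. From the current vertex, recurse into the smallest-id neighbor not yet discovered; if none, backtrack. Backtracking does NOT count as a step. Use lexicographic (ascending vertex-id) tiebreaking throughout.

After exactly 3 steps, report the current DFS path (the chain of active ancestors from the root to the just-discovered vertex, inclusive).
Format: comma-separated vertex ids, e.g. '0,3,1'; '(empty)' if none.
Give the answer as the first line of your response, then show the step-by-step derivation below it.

0,5,4

step 1: discover 0; path=0; order=0
step 2: discover 5; path=0>5; order=0,5
step 3: discover 4; path=0>5>4; order=0,5,4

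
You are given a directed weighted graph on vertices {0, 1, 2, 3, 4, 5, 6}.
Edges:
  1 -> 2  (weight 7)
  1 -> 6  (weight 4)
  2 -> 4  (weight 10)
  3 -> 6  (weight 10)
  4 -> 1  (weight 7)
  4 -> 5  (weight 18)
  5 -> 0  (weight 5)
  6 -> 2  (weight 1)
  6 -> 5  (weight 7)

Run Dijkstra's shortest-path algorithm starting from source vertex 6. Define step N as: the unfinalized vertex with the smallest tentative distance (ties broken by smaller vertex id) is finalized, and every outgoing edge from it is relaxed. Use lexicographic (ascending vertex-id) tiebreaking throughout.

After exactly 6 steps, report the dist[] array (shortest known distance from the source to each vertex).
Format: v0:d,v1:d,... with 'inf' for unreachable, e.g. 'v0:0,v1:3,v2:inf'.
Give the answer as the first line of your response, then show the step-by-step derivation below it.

v0:12,v1:18,v2:1,v3:inf,v4:11,v5:7,v6:0

step 1: dist = v0:inf,v1:inf,v2:1,v3:inf,v4:inf,v5:7,v6:0
step 2: dist = v0:inf,v1:inf,v2:1,v3:inf,v4:11,v5:7,v6:0
step 3: dist = v0:12,v1:inf,v2:1,v3:inf,v4:11,v5:7,v6:0
step 4: dist = v0:12,v1:18,v2:1,v3:inf,v4:11,v5:7,v6:0
step 5: dist = v0:12,v1:18,v2:1,v3:inf,v4:11,v5:7,v6:0
step 6: dist = v0:12,v1:18,v2:1,v3:inf,v4:11,v5:7,v6:0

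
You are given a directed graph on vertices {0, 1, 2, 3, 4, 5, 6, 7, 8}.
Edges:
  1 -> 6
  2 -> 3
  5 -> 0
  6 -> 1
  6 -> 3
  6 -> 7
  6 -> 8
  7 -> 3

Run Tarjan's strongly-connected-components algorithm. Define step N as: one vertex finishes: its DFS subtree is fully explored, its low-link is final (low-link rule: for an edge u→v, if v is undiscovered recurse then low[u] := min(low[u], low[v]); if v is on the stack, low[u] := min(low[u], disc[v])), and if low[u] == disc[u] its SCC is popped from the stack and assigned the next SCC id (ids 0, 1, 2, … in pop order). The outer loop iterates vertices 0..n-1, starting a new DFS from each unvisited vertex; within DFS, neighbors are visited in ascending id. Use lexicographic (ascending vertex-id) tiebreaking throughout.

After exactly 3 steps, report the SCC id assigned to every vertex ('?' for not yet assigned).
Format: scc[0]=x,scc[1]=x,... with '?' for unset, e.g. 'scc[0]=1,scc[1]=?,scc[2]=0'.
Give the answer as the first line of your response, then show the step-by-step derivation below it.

scc[0]=0,scc[1]=?,scc[2]=?,scc[3]=1,scc[4]=?,scc[5]=?,scc[6]=?,scc[7]=2,scc[8]=?

step 1: low=(low[0]=0,low[1]=?,low[2]=?,low[3]=?,low[4]=?,low[5]=?,low[6]=?,low[7]=?,low[8]=?); scc=(scc[0]=0,scc[1]=?,scc[2]=?,scc[3]=?,scc[4]=?,scc[5]=?,scc[6]=?,scc[7]=?,scc[8]=?)
step 2: low=(low[0]=0,low[1]=1,low[2]=?,low[3]=3,low[4]=?,low[5]=?,low[6]=1,low[7]=?,low[8]=?); scc=(scc[0]=0,scc[1]=?,scc[2]=?,scc[3]=1,scc[4]=?,scc[5]=?,scc[6]=?,scc[7]=?,scc[8]=?)
step 3: low=(low[0]=0,low[1]=1,low[2]=?,low[3]=3,low[4]=?,low[5]=?,low[6]=1,low[7]=4,low[8]=?); scc=(scc[0]=0,scc[1]=?,scc[2]=?,scc[3]=1,scc[4]=?,scc[5]=?,scc[6]=?,scc[7]=2,scc[8]=?)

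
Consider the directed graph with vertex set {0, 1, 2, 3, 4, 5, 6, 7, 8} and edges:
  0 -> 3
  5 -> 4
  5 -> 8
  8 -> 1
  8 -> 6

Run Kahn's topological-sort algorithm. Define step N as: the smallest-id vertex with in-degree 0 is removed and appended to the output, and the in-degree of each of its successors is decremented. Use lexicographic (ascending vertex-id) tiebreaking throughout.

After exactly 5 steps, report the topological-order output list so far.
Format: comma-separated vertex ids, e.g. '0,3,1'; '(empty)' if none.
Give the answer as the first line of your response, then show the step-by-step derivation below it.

0,2,3,5,4

step 1: output 0; order=[0]; indeg=(0,1,0,0,1,0,1,0,1)
step 2: output 2; order=[0,2]; indeg=(0,1,0,0,1,0,1,0,1)
step 3: output 3; order=[0,2,3]; indeg=(0,1,0,0,1,0,1,0,1)
step 4: output 5; order=[0,2,3,5]; indeg=(0,1,0,0,0,0,1,0,0)
step 5: output 4; order=[0,2,3,5,4]; indeg=(0,1,0,0,0,0,1,0,0)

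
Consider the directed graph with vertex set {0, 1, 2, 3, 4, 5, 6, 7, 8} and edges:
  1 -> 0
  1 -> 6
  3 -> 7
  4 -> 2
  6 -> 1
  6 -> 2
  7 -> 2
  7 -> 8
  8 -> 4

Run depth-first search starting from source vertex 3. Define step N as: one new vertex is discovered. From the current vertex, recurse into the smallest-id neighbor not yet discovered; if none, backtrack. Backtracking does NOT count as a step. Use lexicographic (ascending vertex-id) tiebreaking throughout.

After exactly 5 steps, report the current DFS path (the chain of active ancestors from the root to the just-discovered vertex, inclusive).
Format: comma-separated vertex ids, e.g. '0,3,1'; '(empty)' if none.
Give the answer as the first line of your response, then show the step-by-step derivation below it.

3,7,8,4

step 1: discover 3; path=3; order=3
step 2: discover 7; path=3>7; order=3,7
step 3: discover 2; path=3>7>2; order=3,7,2
step 4: discover 8; path=3>7>8; order=3,7,2,8
step 5: discover 4; path=3>7>8>4; order=3,7,2,8,4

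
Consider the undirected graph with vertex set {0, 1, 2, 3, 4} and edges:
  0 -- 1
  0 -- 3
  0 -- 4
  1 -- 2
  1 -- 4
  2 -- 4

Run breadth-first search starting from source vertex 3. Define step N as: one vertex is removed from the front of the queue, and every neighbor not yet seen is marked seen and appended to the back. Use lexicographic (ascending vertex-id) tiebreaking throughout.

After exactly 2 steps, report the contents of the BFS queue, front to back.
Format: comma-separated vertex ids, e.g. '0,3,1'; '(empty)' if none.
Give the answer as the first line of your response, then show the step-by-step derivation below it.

1,4

step 1: dequeue 3; queue=[0]; order=3
step 2: dequeue 0; queue=[1,4]; order=3,0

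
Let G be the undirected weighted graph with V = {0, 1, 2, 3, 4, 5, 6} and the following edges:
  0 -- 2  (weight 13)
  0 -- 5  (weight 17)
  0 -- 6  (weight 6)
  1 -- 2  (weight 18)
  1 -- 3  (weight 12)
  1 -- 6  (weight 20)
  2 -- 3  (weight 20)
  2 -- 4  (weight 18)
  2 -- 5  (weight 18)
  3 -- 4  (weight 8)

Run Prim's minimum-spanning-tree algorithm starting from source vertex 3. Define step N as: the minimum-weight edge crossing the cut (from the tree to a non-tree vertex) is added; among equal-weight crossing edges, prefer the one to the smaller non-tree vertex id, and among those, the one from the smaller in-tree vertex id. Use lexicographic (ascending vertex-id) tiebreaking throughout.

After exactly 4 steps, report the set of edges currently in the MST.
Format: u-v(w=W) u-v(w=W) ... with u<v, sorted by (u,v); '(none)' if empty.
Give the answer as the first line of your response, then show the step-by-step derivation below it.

0-2(w=13) 1-2(w=18) 1-3(w=12) 3-4(w=8)

step 1: add edge 3-4 (w=8); MST = {3-4(w=8)}
step 2: add edge 1-3 (w=12); MST = {1-3(w=12) 3-4(w=8)}
step 3: add edge 1-2 (w=18); MST = {1-2(w=18) 1-3(w=12) 3-4(w=8)}
step 4: add edge 0-2 (w=13); MST = {0-2(w=13) 1-2(w=18) 1-3(w=12) 3-4(w=8)}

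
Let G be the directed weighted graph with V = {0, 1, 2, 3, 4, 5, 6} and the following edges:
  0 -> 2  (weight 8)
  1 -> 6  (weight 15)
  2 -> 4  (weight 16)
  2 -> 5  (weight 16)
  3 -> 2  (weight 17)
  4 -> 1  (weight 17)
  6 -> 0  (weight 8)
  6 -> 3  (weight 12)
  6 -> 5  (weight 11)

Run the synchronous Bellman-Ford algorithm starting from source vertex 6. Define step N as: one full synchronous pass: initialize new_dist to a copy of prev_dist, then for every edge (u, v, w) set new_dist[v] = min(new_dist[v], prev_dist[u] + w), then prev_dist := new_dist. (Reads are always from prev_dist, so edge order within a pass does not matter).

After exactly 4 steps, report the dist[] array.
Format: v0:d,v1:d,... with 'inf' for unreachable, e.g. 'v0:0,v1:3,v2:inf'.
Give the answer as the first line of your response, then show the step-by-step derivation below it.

v0:8,v1:49,v2:16,v3:12,v4:32,v5:11,v6:0

step 1: dist = v0:8,v1:inf,v2:inf,v3:12,v4:inf,v5:11,v6:0
step 2: dist = v0:8,v1:inf,v2:16,v3:12,v4:inf,v5:11,v6:0
step 3: dist = v0:8,v1:inf,v2:16,v3:12,v4:32,v5:11,v6:0
step 4: dist = v0:8,v1:49,v2:16,v3:12,v4:32,v5:11,v6:0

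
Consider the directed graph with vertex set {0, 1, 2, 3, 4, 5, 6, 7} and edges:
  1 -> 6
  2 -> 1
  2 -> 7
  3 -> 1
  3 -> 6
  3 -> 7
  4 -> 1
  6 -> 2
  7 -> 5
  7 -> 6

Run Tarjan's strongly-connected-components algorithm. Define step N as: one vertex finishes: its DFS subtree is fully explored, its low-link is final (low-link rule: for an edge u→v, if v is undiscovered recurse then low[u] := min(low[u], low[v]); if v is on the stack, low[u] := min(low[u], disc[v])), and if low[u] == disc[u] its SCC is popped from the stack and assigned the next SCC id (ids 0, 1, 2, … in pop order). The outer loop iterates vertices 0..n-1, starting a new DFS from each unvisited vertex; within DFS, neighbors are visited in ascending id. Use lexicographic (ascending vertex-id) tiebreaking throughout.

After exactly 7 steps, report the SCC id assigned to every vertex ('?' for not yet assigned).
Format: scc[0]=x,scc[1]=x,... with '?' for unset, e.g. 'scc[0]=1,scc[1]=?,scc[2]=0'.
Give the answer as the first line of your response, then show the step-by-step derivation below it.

scc[0]=0,scc[1]=2,scc[2]=2,scc[3]=3,scc[4]=?,scc[5]=1,scc[6]=2,scc[7]=2

step 1: low=(low[0]=0,low[1]=?,low[2]=?,low[3]=?,low[4]=?,low[5]=?,low[6]=?,low[7]=?); scc=(scc[0]=0,scc[1]=?,scc[2]=?,scc[3]=?,scc[4]=?,scc[5]=?,scc[6]=?,scc[7]=?)
step 2: low=(low[0]=0,low[1]=1,low[2]=1,low[3]=?,low[4]=?,low[5]=5,low[6]=2,low[7]=4); scc=(scc[0]=0,scc[1]=?,scc[2]=?,scc[3]=?,scc[4]=?,scc[5]=1,scc[6]=?,scc[7]=?)
step 3: low=(low[0]=0,low[1]=1,low[2]=1,low[3]=?,low[4]=?,low[5]=5,low[6]=2,low[7]=2); scc=(scc[0]=0,scc[1]=?,scc[2]=?,scc[3]=?,scc[4]=?,scc[5]=1,scc[6]=?,scc[7]=?)
step 4: low=(low[0]=0,low[1]=1,low[2]=1,low[3]=?,low[4]=?,low[5]=5,low[6]=2,low[7]=2); scc=(scc[0]=0,scc[1]=?,scc[2]=?,scc[3]=?,scc[4]=?,scc[5]=1,scc[6]=?,scc[7]=?)
step 5: low=(low[0]=0,low[1]=1,low[2]=1,low[3]=?,low[4]=?,low[5]=5,low[6]=1,low[7]=2); scc=(scc[0]=0,scc[1]=?,scc[2]=?,scc[3]=?,scc[4]=?,scc[5]=1,scc[6]=?,scc[7]=?)
step 6: low=(low[0]=0,low[1]=1,low[2]=1,low[3]=?,low[4]=?,low[5]=5,low[6]=1,low[7]=2); scc=(scc[0]=0,scc[1]=2,scc[2]=2,scc[3]=?,scc[4]=?,scc[5]=1,scc[6]=2,scc[7]=2)
step 7: low=(low[0]=0,low[1]=1,low[2]=1,low[3]=6,low[4]=?,low[5]=5,low[6]=1,low[7]=2); scc=(scc[0]=0,scc[1]=2,scc[2]=2,scc[3]=3,scc[4]=?,scc[5]=1,scc[6]=2,scc[7]=2)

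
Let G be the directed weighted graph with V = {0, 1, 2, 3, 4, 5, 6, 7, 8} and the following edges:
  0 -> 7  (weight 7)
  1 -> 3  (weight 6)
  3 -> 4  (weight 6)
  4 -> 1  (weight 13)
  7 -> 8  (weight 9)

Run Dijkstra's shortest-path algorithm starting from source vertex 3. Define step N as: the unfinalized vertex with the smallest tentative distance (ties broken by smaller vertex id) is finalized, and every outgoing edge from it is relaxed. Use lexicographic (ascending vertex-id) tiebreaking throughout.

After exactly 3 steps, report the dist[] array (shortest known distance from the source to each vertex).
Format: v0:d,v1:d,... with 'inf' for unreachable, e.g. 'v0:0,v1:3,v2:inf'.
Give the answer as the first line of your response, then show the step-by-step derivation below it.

v0:inf,v1:19,v2:inf,v3:0,v4:6,v5:inf,v6:inf,v7:inf,v8:inf

step 1: dist = v0:inf,v1:inf,v2:inf,v3:0,v4:6,v5:inf,v6:inf,v7:inf,v8:inf
step 2: dist = v0:inf,v1:19,v2:inf,v3:0,v4:6,v5:inf,v6:inf,v7:inf,v8:inf
step 3: dist = v0:inf,v1:19,v2:inf,v3:0,v4:6,v5:inf,v6:inf,v7:inf,v8:inf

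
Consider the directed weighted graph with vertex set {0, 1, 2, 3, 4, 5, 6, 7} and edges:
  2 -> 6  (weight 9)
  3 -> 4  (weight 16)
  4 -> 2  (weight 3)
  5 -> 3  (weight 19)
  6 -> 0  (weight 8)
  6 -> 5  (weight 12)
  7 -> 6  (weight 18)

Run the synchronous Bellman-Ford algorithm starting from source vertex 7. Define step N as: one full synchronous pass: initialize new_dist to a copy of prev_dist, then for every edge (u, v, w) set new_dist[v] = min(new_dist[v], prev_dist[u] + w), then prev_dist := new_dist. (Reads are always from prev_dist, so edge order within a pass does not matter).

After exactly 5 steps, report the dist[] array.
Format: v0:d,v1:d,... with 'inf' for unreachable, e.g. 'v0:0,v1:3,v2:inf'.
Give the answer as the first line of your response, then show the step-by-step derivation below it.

v0:26,v1:inf,v2:68,v3:49,v4:65,v5:30,v6:18,v7:0

step 1: dist = v0:inf,v1:inf,v2:inf,v3:inf,v4:inf,v5:inf,v6:18,v7:0
step 2: dist = v0:26,v1:inf,v2:inf,v3:inf,v4:inf,v5:30,v6:18,v7:0
step 3: dist = v0:26,v1:inf,v2:inf,v3:49,v4:inf,v5:30,v6:18,v7:0
step 4: dist = v0:26,v1:inf,v2:inf,v3:49,v4:65,v5:30,v6:18,v7:0
step 5: dist = v0:26,v1:inf,v2:68,v3:49,v4:65,v5:30,v6:18,v7:0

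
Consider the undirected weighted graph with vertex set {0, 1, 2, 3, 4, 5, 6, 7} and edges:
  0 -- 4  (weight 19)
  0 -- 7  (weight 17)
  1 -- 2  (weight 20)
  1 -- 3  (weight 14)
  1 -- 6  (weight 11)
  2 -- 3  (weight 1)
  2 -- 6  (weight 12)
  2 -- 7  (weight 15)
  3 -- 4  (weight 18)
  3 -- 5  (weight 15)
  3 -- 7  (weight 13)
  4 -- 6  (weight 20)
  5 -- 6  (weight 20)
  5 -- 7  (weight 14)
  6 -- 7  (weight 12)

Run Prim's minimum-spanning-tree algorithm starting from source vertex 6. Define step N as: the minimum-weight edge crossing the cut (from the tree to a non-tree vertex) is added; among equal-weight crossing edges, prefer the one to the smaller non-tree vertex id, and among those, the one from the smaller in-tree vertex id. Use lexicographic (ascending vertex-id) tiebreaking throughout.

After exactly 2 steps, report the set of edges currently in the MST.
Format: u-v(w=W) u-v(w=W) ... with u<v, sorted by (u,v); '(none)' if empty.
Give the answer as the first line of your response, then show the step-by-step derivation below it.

1-6(w=11) 2-6(w=12)

step 1: add edge 1-6 (w=11); MST = {1-6(w=11)}
step 2: add edge 2-6 (w=12); MST = {1-6(w=11) 2-6(w=12)}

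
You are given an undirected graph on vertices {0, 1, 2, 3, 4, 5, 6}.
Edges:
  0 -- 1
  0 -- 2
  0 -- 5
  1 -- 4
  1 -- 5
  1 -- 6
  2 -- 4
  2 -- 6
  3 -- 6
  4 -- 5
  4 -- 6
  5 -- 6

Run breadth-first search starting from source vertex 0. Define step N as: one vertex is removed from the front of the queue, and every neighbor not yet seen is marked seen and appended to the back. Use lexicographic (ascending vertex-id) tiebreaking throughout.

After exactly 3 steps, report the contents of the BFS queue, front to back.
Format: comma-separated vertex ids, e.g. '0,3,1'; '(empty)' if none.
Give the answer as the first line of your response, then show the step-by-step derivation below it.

5,4,6

step 1: dequeue 0; queue=[1,2,5]; order=0
step 2: dequeue 1; queue=[2,5,4,6]; order=0,1
step 3: dequeue 2; queue=[5,4,6]; order=0,1,2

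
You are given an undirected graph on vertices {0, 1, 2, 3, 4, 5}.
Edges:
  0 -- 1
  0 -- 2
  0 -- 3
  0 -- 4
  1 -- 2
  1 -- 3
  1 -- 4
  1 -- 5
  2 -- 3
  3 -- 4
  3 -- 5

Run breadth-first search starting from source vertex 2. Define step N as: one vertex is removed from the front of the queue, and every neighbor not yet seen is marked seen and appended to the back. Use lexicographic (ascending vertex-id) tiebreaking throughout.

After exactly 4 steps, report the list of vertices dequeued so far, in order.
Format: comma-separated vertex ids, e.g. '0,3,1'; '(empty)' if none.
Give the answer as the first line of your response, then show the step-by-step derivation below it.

2,0,1,3

step 1: dequeue 2; queue=[0,1,3]; order=2
step 2: dequeue 0; queue=[1,3,4]; order=2,0
step 3: dequeue 1; queue=[3,4,5]; order=2,0,1
step 4: dequeue 3; queue=[4,5]; order=2,0,1,3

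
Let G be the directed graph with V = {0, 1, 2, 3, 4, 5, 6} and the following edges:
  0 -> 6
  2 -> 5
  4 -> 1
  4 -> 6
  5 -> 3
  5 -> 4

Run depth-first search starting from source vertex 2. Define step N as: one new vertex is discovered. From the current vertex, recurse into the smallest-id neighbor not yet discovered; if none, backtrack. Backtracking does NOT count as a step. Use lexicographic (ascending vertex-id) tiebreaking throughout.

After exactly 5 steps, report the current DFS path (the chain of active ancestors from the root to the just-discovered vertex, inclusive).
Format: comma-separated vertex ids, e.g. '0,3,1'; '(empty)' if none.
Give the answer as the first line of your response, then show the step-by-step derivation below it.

2,5,4,1

step 1: discover 2; path=2; order=2
step 2: discover 5; path=2>5; order=2,5
step 3: discover 3; path=2>5>3; order=2,5,3
step 4: discover 4; path=2>5>4; order=2,5,3,4
step 5: discover 1; path=2>5>4>1; order=2,5,3,4,1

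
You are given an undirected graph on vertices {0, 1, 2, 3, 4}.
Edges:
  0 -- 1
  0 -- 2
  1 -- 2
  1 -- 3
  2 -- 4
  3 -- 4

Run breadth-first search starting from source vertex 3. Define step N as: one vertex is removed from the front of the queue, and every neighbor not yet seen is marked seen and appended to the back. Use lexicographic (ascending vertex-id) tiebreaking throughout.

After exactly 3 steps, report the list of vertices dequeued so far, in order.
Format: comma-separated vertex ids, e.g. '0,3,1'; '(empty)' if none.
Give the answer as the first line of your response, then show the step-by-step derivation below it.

3,1,4

step 1: dequeue 3; queue=[1,4]; order=3
step 2: dequeue 1; queue=[4,0,2]; order=3,1
step 3: dequeue 4; queue=[0,2]; order=3,1,4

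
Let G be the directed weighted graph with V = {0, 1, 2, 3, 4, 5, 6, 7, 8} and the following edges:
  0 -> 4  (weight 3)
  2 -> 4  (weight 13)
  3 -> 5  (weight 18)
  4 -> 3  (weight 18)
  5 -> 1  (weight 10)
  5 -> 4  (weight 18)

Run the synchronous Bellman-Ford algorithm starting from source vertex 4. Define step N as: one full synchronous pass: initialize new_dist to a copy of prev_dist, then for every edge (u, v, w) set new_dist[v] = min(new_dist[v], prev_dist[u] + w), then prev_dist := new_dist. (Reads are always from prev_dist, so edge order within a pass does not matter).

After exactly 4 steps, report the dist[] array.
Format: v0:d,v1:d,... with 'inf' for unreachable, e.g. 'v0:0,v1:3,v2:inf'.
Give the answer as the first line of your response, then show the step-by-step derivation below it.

v0:inf,v1:46,v2:inf,v3:18,v4:0,v5:36,v6:inf,v7:inf,v8:inf

step 1: dist = v0:inf,v1:inf,v2:inf,v3:18,v4:0,v5:inf,v6:inf,v7:inf,v8:inf
step 2: dist = v0:inf,v1:inf,v2:inf,v3:18,v4:0,v5:36,v6:inf,v7:inf,v8:inf
step 3: dist = v0:inf,v1:46,v2:inf,v3:18,v4:0,v5:36,v6:inf,v7:inf,v8:inf
step 4: dist = v0:inf,v1:46,v2:inf,v3:18,v4:0,v5:36,v6:inf,v7:inf,v8:inf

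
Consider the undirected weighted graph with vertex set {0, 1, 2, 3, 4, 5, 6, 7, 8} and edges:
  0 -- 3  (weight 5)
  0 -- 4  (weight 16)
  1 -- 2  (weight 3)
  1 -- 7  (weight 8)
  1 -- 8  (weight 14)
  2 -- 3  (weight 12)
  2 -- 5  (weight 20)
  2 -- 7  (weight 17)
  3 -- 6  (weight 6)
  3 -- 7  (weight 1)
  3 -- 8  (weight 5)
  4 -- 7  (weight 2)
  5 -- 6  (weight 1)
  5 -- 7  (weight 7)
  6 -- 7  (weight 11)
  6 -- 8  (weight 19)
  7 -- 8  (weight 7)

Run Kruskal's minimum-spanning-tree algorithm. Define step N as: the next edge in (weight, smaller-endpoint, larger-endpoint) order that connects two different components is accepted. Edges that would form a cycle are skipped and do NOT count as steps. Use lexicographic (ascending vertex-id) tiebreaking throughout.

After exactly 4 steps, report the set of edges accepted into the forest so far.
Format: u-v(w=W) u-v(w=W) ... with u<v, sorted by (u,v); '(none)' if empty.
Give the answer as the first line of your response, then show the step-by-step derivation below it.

1-2(w=3) 3-7(w=1) 4-7(w=2) 5-6(w=1)

step 1: add edge 3-7 (w=1); MST = {3-7(w=1)}
step 2: add edge 5-6 (w=1); MST = {3-7(w=1) 5-6(w=1)}
step 3: add edge 4-7 (w=2); MST = {3-7(w=1) 4-7(w=2) 5-6(w=1)}
step 4: add edge 1-2 (w=3); MST = {1-2(w=3) 3-7(w=1) 4-7(w=2) 5-6(w=1)}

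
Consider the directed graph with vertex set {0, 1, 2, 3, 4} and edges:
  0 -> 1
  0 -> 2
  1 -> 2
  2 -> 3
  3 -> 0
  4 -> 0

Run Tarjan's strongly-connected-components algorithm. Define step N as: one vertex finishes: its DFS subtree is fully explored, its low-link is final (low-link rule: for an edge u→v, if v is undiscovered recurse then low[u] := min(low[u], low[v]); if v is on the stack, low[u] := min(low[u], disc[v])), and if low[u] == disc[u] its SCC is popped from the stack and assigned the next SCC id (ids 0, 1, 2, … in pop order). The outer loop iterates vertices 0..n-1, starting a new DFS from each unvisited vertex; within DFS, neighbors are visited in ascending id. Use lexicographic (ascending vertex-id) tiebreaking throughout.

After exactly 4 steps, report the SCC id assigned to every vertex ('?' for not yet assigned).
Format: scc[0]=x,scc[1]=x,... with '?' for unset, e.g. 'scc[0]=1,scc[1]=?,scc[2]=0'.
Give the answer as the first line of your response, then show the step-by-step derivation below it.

scc[0]=0,scc[1]=0,scc[2]=0,scc[3]=0,scc[4]=?

step 1: low=(low[0]=0,low[1]=1,low[2]=2,low[3]=0,low[4]=?); scc=(scc[0]=?,scc[1]=?,scc[2]=?,scc[3]=?,scc[4]=?)
step 2: low=(low[0]=0,low[1]=1,low[2]=0,low[3]=0,low[4]=?); scc=(scc[0]=?,scc[1]=?,scc[2]=?,scc[3]=?,scc[4]=?)
step 3: low=(low[0]=0,low[1]=0,low[2]=0,low[3]=0,low[4]=?); scc=(scc[0]=?,scc[1]=?,scc[2]=?,scc[3]=?,scc[4]=?)
step 4: low=(low[0]=0,low[1]=0,low[2]=0,low[3]=0,low[4]=?); scc=(scc[0]=0,scc[1]=0,scc[2]=0,scc[3]=0,scc[4]=?)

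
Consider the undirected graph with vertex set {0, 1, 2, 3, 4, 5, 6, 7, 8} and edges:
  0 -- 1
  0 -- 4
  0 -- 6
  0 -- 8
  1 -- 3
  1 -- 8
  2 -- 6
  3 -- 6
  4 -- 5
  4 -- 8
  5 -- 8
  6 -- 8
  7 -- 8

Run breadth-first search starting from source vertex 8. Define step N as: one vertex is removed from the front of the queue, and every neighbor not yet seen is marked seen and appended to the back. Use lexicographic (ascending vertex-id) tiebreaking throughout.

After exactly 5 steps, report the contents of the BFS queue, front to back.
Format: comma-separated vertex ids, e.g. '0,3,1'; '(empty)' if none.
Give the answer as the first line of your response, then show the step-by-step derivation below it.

6,7,3

step 1: dequeue 8; queue=[0,1,4,5,6,7]; order=8
step 2: dequeue 0; queue=[1,4,5,6,7]; order=8,0
step 3: dequeue 1; queue=[4,5,6,7,3]; order=8,0,1
step 4: dequeue 4; queue=[5,6,7,3]; order=8,0,1,4
step 5: dequeue 5; queue=[6,7,3]; order=8,0,1,4,5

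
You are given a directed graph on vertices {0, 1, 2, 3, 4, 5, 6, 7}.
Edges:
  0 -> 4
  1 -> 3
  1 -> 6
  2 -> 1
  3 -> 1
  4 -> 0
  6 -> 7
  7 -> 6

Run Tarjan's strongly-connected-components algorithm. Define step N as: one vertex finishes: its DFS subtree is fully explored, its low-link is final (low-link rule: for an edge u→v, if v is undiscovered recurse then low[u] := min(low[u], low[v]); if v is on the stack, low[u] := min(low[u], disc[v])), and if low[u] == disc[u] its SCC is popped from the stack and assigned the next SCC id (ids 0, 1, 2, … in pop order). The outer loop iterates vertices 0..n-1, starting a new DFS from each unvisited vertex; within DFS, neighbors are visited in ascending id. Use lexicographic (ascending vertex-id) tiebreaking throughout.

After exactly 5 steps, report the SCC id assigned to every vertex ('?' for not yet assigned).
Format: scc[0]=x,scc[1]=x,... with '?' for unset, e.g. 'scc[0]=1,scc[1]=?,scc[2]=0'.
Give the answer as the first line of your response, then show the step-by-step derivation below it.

scc[0]=0,scc[1]=?,scc[2]=?,scc[3]=?,scc[4]=0,scc[5]=?,scc[6]=1,scc[7]=1

step 1: low=(low[0]=0,low[1]=?,low[2]=?,low[3]=?,low[4]=0,low[5]=?,low[6]=?,low[7]=?); scc=(scc[0]=?,scc[1]=?,scc[2]=?,scc[3]=?,scc[4]=?,scc[5]=?,scc[6]=?,scc[7]=?)
step 2: low=(low[0]=0,low[1]=?,low[2]=?,low[3]=?,low[4]=0,low[5]=?,low[6]=?,low[7]=?); scc=(scc[0]=0,scc[1]=?,scc[2]=?,scc[3]=?,scc[4]=0,scc[5]=?,scc[6]=?,scc[7]=?)
step 3: low=(low[0]=0,low[1]=2,low[2]=?,low[3]=2,low[4]=0,low[5]=?,low[6]=?,low[7]=?); scc=(scc[0]=0,scc[1]=?,scc[2]=?,scc[3]=?,scc[4]=0,scc[5]=?,scc[6]=?,scc[7]=?)
step 4: low=(low[0]=0,low[1]=2,low[2]=?,low[3]=2,low[4]=0,low[5]=?,low[6]=4,low[7]=4); scc=(scc[0]=0,scc[1]=?,scc[2]=?,scc[3]=?,scc[4]=0,scc[5]=?,scc[6]=?,scc[7]=?)
step 5: low=(low[0]=0,low[1]=2,low[2]=?,low[3]=2,low[4]=0,low[5]=?,low[6]=4,low[7]=4); scc=(scc[0]=0,scc[1]=?,scc[2]=?,scc[3]=?,scc[4]=0,scc[5]=?,scc[6]=1,scc[7]=1)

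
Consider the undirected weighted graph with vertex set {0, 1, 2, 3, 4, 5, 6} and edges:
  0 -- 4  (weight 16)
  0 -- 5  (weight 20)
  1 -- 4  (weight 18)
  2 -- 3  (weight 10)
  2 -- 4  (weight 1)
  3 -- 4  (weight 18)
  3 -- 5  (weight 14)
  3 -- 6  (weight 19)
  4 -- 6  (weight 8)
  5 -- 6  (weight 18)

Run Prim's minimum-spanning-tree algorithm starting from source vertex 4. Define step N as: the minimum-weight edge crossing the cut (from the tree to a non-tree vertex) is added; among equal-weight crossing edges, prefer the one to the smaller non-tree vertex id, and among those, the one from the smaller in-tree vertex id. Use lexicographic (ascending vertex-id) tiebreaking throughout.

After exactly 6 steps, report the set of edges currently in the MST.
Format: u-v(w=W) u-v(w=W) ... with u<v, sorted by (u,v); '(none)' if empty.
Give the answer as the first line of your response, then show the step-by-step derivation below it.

0-4(w=16) 1-4(w=18) 2-3(w=10) 2-4(w=1) 3-5(w=14) 4-6(w=8)

step 1: add edge 2-4 (w=1); MST = {2-4(w=1)}
step 2: add edge 4-6 (w=8); MST = {2-4(w=1) 4-6(w=8)}
step 3: add edge 2-3 (w=10); MST = {2-3(w=10) 2-4(w=1) 4-6(w=8)}
step 4: add edge 3-5 (w=14); MST = {2-3(w=10) 2-4(w=1) 3-5(w=14) 4-6(w=8)}
step 5: add edge 0-4 (w=16); MST = {0-4(w=16) 2-3(w=10) 2-4(w=1) 3-5(w=14) 4-6(w=8)}
step 6: add edge 1-4 (w=18); MST = {0-4(w=16) 1-4(w=18) 2-3(w=10) 2-4(w=1) 3-5(w=14) 4-6(w=8)}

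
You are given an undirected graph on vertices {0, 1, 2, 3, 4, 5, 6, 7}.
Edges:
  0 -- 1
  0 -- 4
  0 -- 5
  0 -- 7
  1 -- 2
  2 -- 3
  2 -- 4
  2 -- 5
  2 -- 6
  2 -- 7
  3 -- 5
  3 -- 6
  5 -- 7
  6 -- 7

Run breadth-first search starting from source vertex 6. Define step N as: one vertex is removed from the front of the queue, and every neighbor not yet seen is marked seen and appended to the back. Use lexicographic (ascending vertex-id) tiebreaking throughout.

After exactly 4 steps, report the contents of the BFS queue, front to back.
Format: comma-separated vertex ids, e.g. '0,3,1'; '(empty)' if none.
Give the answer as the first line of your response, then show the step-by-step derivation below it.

1,4,5,0

step 1: dequeue 6; queue=[2,3,7]; order=6
step 2: dequeue 2; queue=[3,7,1,4,5]; order=6,2
step 3: dequeue 3; queue=[7,1,4,5]; order=6,2,3
step 4: dequeue 7; queue=[1,4,5,0]; order=6,2,3,7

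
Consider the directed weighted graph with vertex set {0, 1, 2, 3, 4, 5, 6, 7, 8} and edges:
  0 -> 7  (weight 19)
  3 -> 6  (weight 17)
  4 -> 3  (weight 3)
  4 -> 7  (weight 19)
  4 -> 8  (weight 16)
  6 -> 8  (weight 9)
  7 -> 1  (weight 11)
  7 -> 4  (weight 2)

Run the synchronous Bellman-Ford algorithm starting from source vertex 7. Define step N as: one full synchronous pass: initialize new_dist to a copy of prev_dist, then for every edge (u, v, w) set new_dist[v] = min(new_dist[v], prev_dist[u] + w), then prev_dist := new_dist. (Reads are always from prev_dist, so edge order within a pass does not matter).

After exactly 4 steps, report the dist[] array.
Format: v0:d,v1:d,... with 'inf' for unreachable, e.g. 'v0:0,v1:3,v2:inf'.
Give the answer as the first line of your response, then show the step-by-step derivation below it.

v0:inf,v1:11,v2:inf,v3:5,v4:2,v5:inf,v6:22,v7:0,v8:18

step 1: dist = v0:inf,v1:11,v2:inf,v3:inf,v4:2,v5:inf,v6:inf,v7:0,v8:inf
step 2: dist = v0:inf,v1:11,v2:inf,v3:5,v4:2,v5:inf,v6:inf,v7:0,v8:18
step 3: dist = v0:inf,v1:11,v2:inf,v3:5,v4:2,v5:inf,v6:22,v7:0,v8:18
step 4: dist = v0:inf,v1:11,v2:inf,v3:5,v4:2,v5:inf,v6:22,v7:0,v8:18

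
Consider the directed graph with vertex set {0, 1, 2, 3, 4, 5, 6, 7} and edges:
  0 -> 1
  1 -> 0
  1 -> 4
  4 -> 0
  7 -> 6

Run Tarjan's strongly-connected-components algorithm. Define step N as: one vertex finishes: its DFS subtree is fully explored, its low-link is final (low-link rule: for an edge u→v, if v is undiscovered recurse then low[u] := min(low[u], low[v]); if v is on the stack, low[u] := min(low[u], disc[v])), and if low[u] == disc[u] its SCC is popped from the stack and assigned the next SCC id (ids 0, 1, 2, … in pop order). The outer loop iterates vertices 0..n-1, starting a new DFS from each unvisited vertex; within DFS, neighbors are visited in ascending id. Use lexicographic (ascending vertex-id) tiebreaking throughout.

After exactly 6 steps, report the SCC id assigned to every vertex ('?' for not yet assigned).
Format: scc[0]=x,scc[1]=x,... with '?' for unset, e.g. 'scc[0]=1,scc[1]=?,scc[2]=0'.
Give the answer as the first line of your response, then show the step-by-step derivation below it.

scc[0]=0,scc[1]=0,scc[2]=1,scc[3]=2,scc[4]=0,scc[5]=3,scc[6]=?,scc[7]=?

step 1: low=(low[0]=0,low[1]=0,low[2]=?,low[3]=?,low[4]=0,low[5]=?,low[6]=?,low[7]=?); scc=(scc[0]=?,scc[1]=?,scc[2]=?,scc[3]=?,scc[4]=?,scc[5]=?,scc[6]=?,scc[7]=?)
step 2: low=(low[0]=0,low[1]=0,low[2]=?,low[3]=?,low[4]=0,low[5]=?,low[6]=?,low[7]=?); scc=(scc[0]=?,scc[1]=?,scc[2]=?,scc[3]=?,scc[4]=?,scc[5]=?,scc[6]=?,scc[7]=?)
step 3: low=(low[0]=0,low[1]=0,low[2]=?,low[3]=?,low[4]=0,low[5]=?,low[6]=?,low[7]=?); scc=(scc[0]=0,scc[1]=0,scc[2]=?,scc[3]=?,scc[4]=0,scc[5]=?,scc[6]=?,scc[7]=?)
step 4: low=(low[0]=0,low[1]=0,low[2]=3,low[3]=?,low[4]=0,low[5]=?,low[6]=?,low[7]=?); scc=(scc[0]=0,scc[1]=0,scc[2]=1,scc[3]=?,scc[4]=0,scc[5]=?,scc[6]=?,scc[7]=?)
step 5: low=(low[0]=0,low[1]=0,low[2]=3,low[3]=4,low[4]=0,low[5]=?,low[6]=?,low[7]=?); scc=(scc[0]=0,scc[1]=0,scc[2]=1,scc[3]=2,scc[4]=0,scc[5]=?,scc[6]=?,scc[7]=?)
step 6: low=(low[0]=0,low[1]=0,low[2]=3,low[3]=4,low[4]=0,low[5]=5,low[6]=?,low[7]=?); scc=(scc[0]=0,scc[1]=0,scc[2]=1,scc[3]=2,scc[4]=0,scc[5]=3,scc[6]=?,scc[7]=?)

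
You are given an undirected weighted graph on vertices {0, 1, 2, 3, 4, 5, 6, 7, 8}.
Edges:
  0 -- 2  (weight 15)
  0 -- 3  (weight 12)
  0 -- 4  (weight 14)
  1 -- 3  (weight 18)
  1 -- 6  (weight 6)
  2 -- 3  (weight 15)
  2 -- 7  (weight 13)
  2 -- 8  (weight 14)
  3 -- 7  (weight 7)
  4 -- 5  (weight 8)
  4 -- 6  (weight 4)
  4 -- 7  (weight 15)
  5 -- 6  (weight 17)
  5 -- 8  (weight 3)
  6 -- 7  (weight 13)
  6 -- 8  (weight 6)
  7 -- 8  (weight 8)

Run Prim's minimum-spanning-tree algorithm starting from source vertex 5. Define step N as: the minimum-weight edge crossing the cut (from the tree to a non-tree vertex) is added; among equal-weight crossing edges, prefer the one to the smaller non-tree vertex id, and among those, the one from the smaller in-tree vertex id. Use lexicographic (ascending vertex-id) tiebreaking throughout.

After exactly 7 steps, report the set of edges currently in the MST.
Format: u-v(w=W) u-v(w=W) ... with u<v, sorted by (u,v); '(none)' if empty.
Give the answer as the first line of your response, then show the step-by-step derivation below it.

0-3(w=12) 1-6(w=6) 3-7(w=7) 4-6(w=4) 5-8(w=3) 6-8(w=6) 7-8(w=8)

step 1: add edge 5-8 (w=3); MST = {5-8(w=3)}
step 2: add edge 6-8 (w=6); MST = {5-8(w=3) 6-8(w=6)}
step 3: add edge 4-6 (w=4); MST = {4-6(w=4) 5-8(w=3) 6-8(w=6)}
step 4: add edge 1-6 (w=6); MST = {1-6(w=6) 4-6(w=4) 5-8(w=3) 6-8(w=6)}
step 5: add edge 7-8 (w=8); MST = {1-6(w=6) 4-6(w=4) 5-8(w=3) 6-8(w=6) 7-8(w=8)}
step 6: add edge 3-7 (w=7); MST = {1-6(w=6) 3-7(w=7) 4-6(w=4) 5-8(w=3) 6-8(w=6) 7-8(w=8)}
step 7: add edge 0-3 (w=12); MST = {0-3(w=12) 1-6(w=6) 3-7(w=7) 4-6(w=4) 5-8(w=3) 6-8(w=6) 7-8(w=8)}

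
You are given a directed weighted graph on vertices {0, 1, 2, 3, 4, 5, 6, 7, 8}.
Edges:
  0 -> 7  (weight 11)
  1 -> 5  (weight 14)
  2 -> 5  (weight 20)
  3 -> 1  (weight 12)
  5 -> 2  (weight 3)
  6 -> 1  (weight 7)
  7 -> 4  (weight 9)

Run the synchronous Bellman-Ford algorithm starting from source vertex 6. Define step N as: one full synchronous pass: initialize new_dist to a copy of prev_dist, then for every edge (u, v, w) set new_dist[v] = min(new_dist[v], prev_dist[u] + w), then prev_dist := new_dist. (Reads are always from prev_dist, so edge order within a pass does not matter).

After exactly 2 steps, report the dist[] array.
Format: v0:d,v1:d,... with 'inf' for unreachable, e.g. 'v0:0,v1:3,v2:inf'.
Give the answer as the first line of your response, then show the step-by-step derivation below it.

v0:inf,v1:7,v2:inf,v3:inf,v4:inf,v5:21,v6:0,v7:inf,v8:inf

step 1: dist = v0:inf,v1:7,v2:inf,v3:inf,v4:inf,v5:inf,v6:0,v7:inf,v8:inf
step 2: dist = v0:inf,v1:7,v2:inf,v3:inf,v4:inf,v5:21,v6:0,v7:inf,v8:inf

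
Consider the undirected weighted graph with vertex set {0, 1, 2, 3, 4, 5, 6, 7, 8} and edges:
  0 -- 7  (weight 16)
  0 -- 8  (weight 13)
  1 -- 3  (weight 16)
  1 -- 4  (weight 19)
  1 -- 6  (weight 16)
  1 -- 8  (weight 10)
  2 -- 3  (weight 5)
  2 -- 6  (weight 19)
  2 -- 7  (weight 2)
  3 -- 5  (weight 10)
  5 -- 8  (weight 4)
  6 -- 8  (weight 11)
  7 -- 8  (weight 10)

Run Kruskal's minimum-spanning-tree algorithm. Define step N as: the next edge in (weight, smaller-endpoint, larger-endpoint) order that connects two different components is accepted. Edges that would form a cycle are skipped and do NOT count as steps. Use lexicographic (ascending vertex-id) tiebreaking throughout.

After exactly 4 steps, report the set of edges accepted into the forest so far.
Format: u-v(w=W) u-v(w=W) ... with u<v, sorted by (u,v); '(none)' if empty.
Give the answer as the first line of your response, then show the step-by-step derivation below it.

1-8(w=10) 2-3(w=5) 2-7(w=2) 5-8(w=4)

step 1: add edge 2-7 (w=2); MST = {2-7(w=2)}
step 2: add edge 5-8 (w=4); MST = {2-7(w=2) 5-8(w=4)}
step 3: add edge 2-3 (w=5); MST = {2-3(w=5) 2-7(w=2) 5-8(w=4)}
step 4: add edge 1-8 (w=10); MST = {1-8(w=10) 2-3(w=5) 2-7(w=2) 5-8(w=4)}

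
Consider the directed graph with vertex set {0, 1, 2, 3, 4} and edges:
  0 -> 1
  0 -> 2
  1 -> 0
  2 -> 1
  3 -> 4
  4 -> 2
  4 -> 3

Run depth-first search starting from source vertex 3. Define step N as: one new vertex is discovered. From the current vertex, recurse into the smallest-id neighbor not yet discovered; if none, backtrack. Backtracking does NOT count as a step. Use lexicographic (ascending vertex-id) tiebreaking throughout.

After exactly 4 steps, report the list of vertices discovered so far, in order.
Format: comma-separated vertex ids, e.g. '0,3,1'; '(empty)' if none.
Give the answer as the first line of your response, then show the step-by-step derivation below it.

3,4,2,1

step 1: discover 3; path=3; order=3
step 2: discover 4; path=3>4; order=3,4
step 3: discover 2; path=3>4>2; order=3,4,2
step 4: discover 1; path=3>4>2>1; order=3,4,2,1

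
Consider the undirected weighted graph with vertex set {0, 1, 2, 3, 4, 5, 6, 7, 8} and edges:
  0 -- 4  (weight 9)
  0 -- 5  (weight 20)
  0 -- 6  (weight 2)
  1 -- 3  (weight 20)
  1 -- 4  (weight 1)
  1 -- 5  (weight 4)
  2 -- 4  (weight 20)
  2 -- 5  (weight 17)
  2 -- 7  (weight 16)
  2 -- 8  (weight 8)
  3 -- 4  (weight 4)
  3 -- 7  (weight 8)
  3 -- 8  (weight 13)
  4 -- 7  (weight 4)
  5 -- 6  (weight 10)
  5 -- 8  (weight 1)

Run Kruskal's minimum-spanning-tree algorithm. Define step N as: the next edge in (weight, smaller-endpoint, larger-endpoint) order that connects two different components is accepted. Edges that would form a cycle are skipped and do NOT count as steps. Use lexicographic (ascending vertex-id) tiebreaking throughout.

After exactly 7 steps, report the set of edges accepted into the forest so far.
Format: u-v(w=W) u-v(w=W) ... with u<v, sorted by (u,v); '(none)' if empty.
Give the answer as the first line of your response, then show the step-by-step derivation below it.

0-6(w=2) 1-4(w=1) 1-5(w=4) 2-8(w=8) 3-4(w=4) 4-7(w=4) 5-8(w=1)

step 1: add edge 1-4 (w=1); MST = {1-4(w=1)}
step 2: add edge 5-8 (w=1); MST = {1-4(w=1) 5-8(w=1)}
step 3: add edge 0-6 (w=2); MST = {0-6(w=2) 1-4(w=1) 5-8(w=1)}
step 4: add edge 1-5 (w=4); MST = {0-6(w=2) 1-4(w=1) 1-5(w=4) 5-8(w=1)}
step 5: add edge 3-4 (w=4); MST = {0-6(w=2) 1-4(w=1) 1-5(w=4) 3-4(w=4) 5-8(w=1)}
step 6: add edge 4-7 (w=4); MST = {0-6(w=2) 1-4(w=1) 1-5(w=4) 3-4(w=4) 4-7(w=4) 5-8(w=1)}
step 7: add edge 2-8 (w=8); MST = {0-6(w=2) 1-4(w=1) 1-5(w=4) 2-8(w=8) 3-4(w=4) 4-7(w=4) 5-8(w=1)}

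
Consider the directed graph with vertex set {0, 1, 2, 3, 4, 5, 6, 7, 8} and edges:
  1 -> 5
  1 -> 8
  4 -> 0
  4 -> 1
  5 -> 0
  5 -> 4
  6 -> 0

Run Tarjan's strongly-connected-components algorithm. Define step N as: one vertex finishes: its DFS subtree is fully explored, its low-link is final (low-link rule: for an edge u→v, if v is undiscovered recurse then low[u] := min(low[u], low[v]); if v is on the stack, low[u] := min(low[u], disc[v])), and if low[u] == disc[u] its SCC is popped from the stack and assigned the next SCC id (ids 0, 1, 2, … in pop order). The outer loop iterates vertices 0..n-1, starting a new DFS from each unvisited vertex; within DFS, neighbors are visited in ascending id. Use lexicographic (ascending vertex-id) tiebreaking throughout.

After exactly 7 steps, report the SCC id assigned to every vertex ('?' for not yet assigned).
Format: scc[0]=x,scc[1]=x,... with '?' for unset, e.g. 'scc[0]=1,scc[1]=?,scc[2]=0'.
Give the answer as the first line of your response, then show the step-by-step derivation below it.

scc[0]=0,scc[1]=2,scc[2]=3,scc[3]=4,scc[4]=2,scc[5]=2,scc[6]=?,scc[7]=?,scc[8]=1

step 1: low=(low[0]=0,low[1]=?,low[2]=?,low[3]=?,low[4]=?,low[5]=?,low[6]=?,low[7]=?,low[8]=?); scc=(scc[0]=0,scc[1]=?,scc[2]=?,scc[3]=?,scc[4]=?,scc[5]=?,scc[6]=?,scc[7]=?,scc[8]=?)
step 2: low=(low[0]=0,low[1]=1,low[2]=?,low[3]=?,low[4]=1,low[5]=2,low[6]=?,low[7]=?,low[8]=?); scc=(scc[0]=0,scc[1]=?,scc[2]=?,scc[3]=?,scc[4]=?,scc[5]=?,scc[6]=?,scc[7]=?,scc[8]=?)
step 3: low=(low[0]=0,low[1]=1,low[2]=?,low[3]=?,low[4]=1,low[5]=1,low[6]=?,low[7]=?,low[8]=?); scc=(scc[0]=0,scc[1]=?,scc[2]=?,scc[3]=?,scc[4]=?,scc[5]=?,scc[6]=?,scc[7]=?,scc[8]=?)
step 4: low=(low[0]=0,low[1]=1,low[2]=?,low[3]=?,low[4]=1,low[5]=1,low[6]=?,low[7]=?,low[8]=4); scc=(scc[0]=0,scc[1]=?,scc[2]=?,scc[3]=?,scc[4]=?,scc[5]=?,scc[6]=?,scc[7]=?,scc[8]=1)
step 5: low=(low[0]=0,low[1]=1,low[2]=?,low[3]=?,low[4]=1,low[5]=1,low[6]=?,low[7]=?,low[8]=4); scc=(scc[0]=0,scc[1]=2,scc[2]=?,scc[3]=?,scc[4]=2,scc[5]=2,scc[6]=?,scc[7]=?,scc[8]=1)
step 6: low=(low[0]=0,low[1]=1,low[2]=5,low[3]=?,low[4]=1,low[5]=1,low[6]=?,low[7]=?,low[8]=4); scc=(scc[0]=0,scc[1]=2,scc[2]=3,scc[3]=?,scc[4]=2,scc[5]=2,scc[6]=?,scc[7]=?,scc[8]=1)
step 7: low=(low[0]=0,low[1]=1,low[2]=5,low[3]=6,low[4]=1,low[5]=1,low[6]=?,low[7]=?,low[8]=4); scc=(scc[0]=0,scc[1]=2,scc[2]=3,scc[3]=4,scc[4]=2,scc[5]=2,scc[6]=?,scc[7]=?,scc[8]=1)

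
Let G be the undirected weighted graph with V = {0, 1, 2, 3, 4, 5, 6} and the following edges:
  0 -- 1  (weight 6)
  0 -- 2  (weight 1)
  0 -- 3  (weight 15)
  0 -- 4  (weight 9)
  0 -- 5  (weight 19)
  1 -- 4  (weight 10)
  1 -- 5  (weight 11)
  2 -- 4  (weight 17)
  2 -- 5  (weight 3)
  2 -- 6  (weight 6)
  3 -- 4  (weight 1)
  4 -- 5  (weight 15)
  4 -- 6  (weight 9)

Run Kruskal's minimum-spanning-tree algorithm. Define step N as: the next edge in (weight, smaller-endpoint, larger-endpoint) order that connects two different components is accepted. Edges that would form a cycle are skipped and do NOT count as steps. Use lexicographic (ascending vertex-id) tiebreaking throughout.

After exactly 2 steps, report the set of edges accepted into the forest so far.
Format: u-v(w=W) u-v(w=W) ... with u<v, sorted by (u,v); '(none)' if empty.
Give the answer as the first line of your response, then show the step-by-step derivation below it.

0-2(w=1) 3-4(w=1)

step 1: add edge 0-2 (w=1); MST = {0-2(w=1)}
step 2: add edge 3-4 (w=1); MST = {0-2(w=1) 3-4(w=1)}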